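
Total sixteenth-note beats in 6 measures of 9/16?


Step by step:
Time signature 9/16: the bottom number 16 means the sixteenth note gets one count
The top number 9 means 9 sixteenth-note beats per measure
Total = 9 × 6 measures
= 54 sixteenth-note beats


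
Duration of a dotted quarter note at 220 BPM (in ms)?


Working:
One quarter-note beat = 60000 / BPM = 60000 / 220 ms
Dotted quarter note = 3/2 × quarter note
Duration = 3/2 × 60000 / 220 = 90000 / 220
= 409.1 ms


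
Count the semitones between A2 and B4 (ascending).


Absolute semitone position = octave×12 + chromatic position
A2: 2×12 + 9 = 33
B4: 4×12 + 11 = 59
Difference = 59 - 33 = 26
= 26 semitones


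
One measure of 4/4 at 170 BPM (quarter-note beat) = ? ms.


Working:
Quarter-note beat duration = 60000 / 170 ms
Beats per measure (4/4) = 4
One measure = 4 × 60000 / 170 = 240000 / 170 ms
= 1411.8 ms


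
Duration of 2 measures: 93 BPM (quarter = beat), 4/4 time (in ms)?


Quarter-note beat duration = 60000 / 93 ms
Beats per measure (4/4) = 4
One measure = 4 × 60000 / 93 = 240000 / 93 ms
2 measures = 2 × 240000 / 93 = 480000 / 93
= 5161.3 ms


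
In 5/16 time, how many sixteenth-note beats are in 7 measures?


Solution.
Time signature 5/16: the bottom number 16 means the sixteenth note gets one count
The top number 5 means 5 sixteenth-note beats per measure
Total = 5 × 7 measures
= 35 sixteenth-note beats


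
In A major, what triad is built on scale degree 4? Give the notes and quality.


Reasoning:
A major scale: A B C# D E F# G#
Diatonic triad on degree 4 stacks scale notes 4, 6, 1: D F# A
D→F# = 4 semitones; D→A = 7 semitones → major triad
= D F# A (major)


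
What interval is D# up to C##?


Reasoning:
Letter names: D → C spans 7 letter names → a 7th
Semitones: D# → C## = 11 half-steps
A 7th of 11 semitones is a major 7th
= major 7th


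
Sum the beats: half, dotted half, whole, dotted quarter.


Let's work it out.
Beat values:
  half = 2 beats
  dotted half = 3 beats
  whole = 4 beats
  dotted quarter = 1.5 beats
Sum = 2 + 3 + 4 + 1.5
= 10.5 beats


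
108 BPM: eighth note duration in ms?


Working:
One quarter-note beat = 60000 / BPM = 60000 / 108 ms
Eighth note = 1/2 × quarter note
Duration = 1/2 × 60000 / 108 = 30000 / 108
= 277.8 ms


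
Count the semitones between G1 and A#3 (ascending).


Reasoning:
Absolute semitone position = octave×12 + chromatic position
G1: 1×12 + 7 = 19
A#3: 3×12 + 10 = 46
Difference = 46 - 19 = 27
= 27 semitones


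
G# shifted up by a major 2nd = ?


major 2nd: 2 letter names, 2 semitones
Letter: G + 1 → A
Pitch: G# + 2 semitones, spelled as an A → A#
= A#


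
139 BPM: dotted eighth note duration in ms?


One quarter-note beat = 60000 / BPM = 60000 / 139 ms
Dotted eighth note = 3/4 × quarter note
Duration = 3/4 × 60000 / 139 = 45000 / 139
= 323.7 ms


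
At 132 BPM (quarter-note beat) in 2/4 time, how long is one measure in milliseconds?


Let's work it out.
Quarter-note beat duration = 60000 / 132 ms
Beats per measure (2/4) = 2
One measure = 2 × 60000 / 132 = 120000 / 132 ms
= 909.1 ms


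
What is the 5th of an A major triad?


Let's work it out.
Major triad = root + major 3rd (4 semitones) + perfect 5th (7 semitones)
A triad on A stacks thirds, so the chord tones use letter names A-C-E
Root: A
Major 3rd above A: C#
Perfect 5th above A: E
The 5th = E


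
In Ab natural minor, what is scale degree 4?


Natural minor scale pattern: W-H-W-W-H-W-W (2-1-2-2-1-2-2 semitones)
Starting from Ab:
  Ab + 2 semitones → Bb
  Bb + 1 semitone → Cb
  Cb + 2 semitones → Db
  Db + 2 semitones → Eb
  Eb + 1 semitone → Fb
  Fb + 2 semitones → Gb
  Gb + 2 semitones → Ab
Scale: Ab Bb Cb Db Eb Fb Gb
Degree 4 = Db


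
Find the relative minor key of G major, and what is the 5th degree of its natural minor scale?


Working:
The relative minor shares the major's key signature and starts on its 6th degree
6th degree = a major 6th above the tonic; a major 6th above G is E
→ relative minor of G major is E minor
E natural minor scale: E F# G A B C D
= E minor; 5th degree = B


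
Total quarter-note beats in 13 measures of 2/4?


Time signature 2/4: the bottom number 4 means the quarter note gets one count
The top number 2 means 2 quarter-note beats per measure
Total = 2 × 13 measures
= 26 quarter-note beats


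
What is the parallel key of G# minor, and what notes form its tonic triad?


Parallel keys share the same tonic but differ in mode
G# minor → parallel is G# major
Tonic triad of G# major = G# B# D#
= G# major; triad = G# B# D#


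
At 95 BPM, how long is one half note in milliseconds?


Reasoning:
One quarter-note beat = 60000 / BPM = 60000 / 95 ms
Half note = 2 × quarter note
Duration = 2 × 60000 / 95 = 120000 / 95
= 1263.2 ms


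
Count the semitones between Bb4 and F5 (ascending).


Absolute semitone position = octave×12 + chromatic position
Bb4: 4×12 + 10 = 58
F5: 5×12 + 5 = 65
Difference = 65 - 58 = 7
= 7 semitones


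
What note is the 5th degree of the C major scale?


Reasoning:
Major scale pattern: W-W-H-W-W-W-H (2-2-1-2-2-2-1 semitones)
Starting from C:
  C + 2 semitones → D
  D + 2 semitones → E
  E + 1 semitone → F
  F + 2 semitones → G
  G + 2 semitones → A
  A + 2 semitones → B
  B + 1 semitone → C
Scale: C D E F G A B
Degree 5 = G


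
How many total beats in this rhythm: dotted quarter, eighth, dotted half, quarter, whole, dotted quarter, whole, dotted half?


Let's work it out.
Beat values:
  dotted quarter = 1.5 beats
  eighth = 0.5 beats
  dotted half = 3 beats
  quarter = 1 beat
  whole = 4 beats
  dotted quarter = 1.5 beats
  whole = 4 beats
  dotted half = 3 beats
Sum = 1.5 + 0.5 + 3 + 1 + 4 + 1.5 + 4 + 3
= 18.5 beats


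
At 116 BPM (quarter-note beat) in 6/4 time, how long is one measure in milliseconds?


Step by step:
Quarter-note beat duration = 60000 / 116 ms
Beats per measure (6/4) = 6
One measure = 6 × 60000 / 116 = 360000 / 116 ms
= 3103.4 ms


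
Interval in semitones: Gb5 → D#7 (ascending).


Let's work it out.
Absolute semitone position = octave×12 + chromatic position
Gb5: 5×12 + 6 = 66
D#7: 7×12 + 3 = 87
Difference = 87 - 66 = 21
= 21 semitones


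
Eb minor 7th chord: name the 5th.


Minor 7th chord = root + minor 3rd + perfect 5th + minor 7th
Seventh chords stack in thirds, so the letter names are E-G-B-D
Root: Eb
Minor 3rd above Eb: Gb
Perfect 5th above Eb: Bb
Minor 7th above Eb: Db
The 5th = Bb


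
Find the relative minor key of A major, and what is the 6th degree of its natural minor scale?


Working:
The relative minor shares the major's key signature and starts on its 6th degree
6th degree = a major 6th above the tonic; a major 6th above A is F#
→ relative minor of A major is F# minor
F# natural minor scale: F# G# A B C# D E
= F# minor; 6th degree = D


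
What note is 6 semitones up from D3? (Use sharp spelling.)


Step by step:
D3: chromatic position 2 in octave 3 → absolute = 3×12 + 2 = 38
Transpose up 6: 38 + 6 = 44
44 = 3×12 + 8 → G# in octave 3
Result = G#3


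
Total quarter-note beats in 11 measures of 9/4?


Reasoning:
Time signature 9/4: the bottom number 4 means the quarter note gets one count
The top number 9 means 9 quarter-note beats per measure
Total = 9 × 11 measures
= 99 quarter-note beats


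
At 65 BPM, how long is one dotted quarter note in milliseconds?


Reasoning:
One quarter-note beat = 60000 / BPM = 60000 / 65 ms
Dotted quarter note = 3/2 × quarter note
Duration = 3/2 × 60000 / 65 = 90000 / 65
= 1384.6 ms


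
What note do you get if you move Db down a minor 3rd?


Working:
minor 3rd: 3 letter names, 3 semitones
Letter: D - 2 → B
Pitch: Db - 3 semitones, spelled as a B → Bb
= Bb


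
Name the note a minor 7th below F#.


Reasoning:
A 7th spans 7 letter names, so from F we land on G
A minor 7th = 10 semitones below F#
Spell G at that pitch: G#
= G#


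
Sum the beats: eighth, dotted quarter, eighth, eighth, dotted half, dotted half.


Solution.
Beat values:
  eighth = 0.5 beats
  dotted quarter = 1.5 beats
  eighth = 0.5 beats
  eighth = 0.5 beats
  dotted half = 3 beats
  dotted half = 3 beats
Sum = 0.5 + 1.5 + 0.5 + 0.5 + 3 + 3
= 9 beats


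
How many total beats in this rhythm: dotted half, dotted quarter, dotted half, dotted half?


Let's work it out.
Beat values:
  dotted half = 3 beats
  dotted quarter = 1.5 beats
  dotted half = 3 beats
  dotted half = 3 beats
Sum = 3 + 1.5 + 3 + 3
= 10.5 beats


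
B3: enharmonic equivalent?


Enharmonic notes sound the same pitch but are spelled with different letter names
B and A## name the same pitch class
= A##3


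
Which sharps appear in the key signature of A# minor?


Reasoning:
Sharp minor keys follow the circle of fifths: A(0), E(1), B(2), F#(3), C#(4), G#(5), D#(6), A#(7)
A# minor has 7 sharps
Order of sharps: F# C# G# D# A# E# B# → first 7: F#, C#, G#, D#, A#, E#, B#
= F#, C#, G#, D#, A#, E#, B#


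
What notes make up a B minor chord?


Minor triad = root + minor 3rd (3 semitones) + perfect 5th (7 semitones)
A triad on B stacks thirds, so the chord tones use letter names B-D-F
Root: B
Minor 3rd above B: D
Perfect 5th above B: F#
Chord = B D F#


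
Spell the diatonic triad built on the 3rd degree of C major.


C major scale: C D E F G A B
Diatonic triad on degree 3 stacks scale notes 3, 5, 7: E G B
E→G = 3 semitones; E→B = 7 semitones → minor triad
= E G B (minor)


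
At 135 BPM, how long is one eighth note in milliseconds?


Reasoning:
One quarter-note beat = 60000 / BPM = 60000 / 135 ms
Eighth note = 1/2 × quarter note
Duration = 1/2 × 60000 / 135 = 30000 / 135
= 222.2 ms


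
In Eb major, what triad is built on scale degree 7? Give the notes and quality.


Step by step:
Eb major scale: Eb F G Ab Bb C D
Diatonic triad on degree 7 stacks scale notes 7, 2, 4: D F Ab
D→F = 3 semitones; D→Ab = 6 semitones → diminished triad
= D F Ab (diminished)


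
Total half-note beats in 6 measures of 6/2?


Reasoning:
Time signature 6/2: the bottom number 2 means the half note gets one count
The top number 6 means 6 half-note beats per measure
Total = 6 × 6 measures
= 36 half-note beats


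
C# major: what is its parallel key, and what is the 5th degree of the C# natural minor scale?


Solution.
Parallel keys share the same tonic but differ in mode
C# major → parallel is C# minor
C# natural minor scale: C# D# E F# G# A B
= C# minor; 5th degree = G#


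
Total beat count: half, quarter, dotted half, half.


Step by step:
Beat values:
  half = 2 beats
  quarter = 1 beat
  dotted half = 3 beats
  half = 2 beats
Sum = 2 + 1 + 3 + 2
= 8 beats


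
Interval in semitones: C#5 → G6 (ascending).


Solution.
Absolute semitone position = octave×12 + chromatic position
C#5: 5×12 + 1 = 61
G6: 6×12 + 7 = 79
Difference = 79 - 61 = 18
= 18 semitones


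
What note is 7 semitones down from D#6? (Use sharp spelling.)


Let's work it out.
D#6: chromatic position 3 in octave 6 → absolute = 6×12 + 3 = 75
Transpose down 7: 75 - 7 = 68
68 = 5×12 + 8 → G# in octave 5
Result = G#5


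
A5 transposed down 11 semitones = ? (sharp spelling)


Step by step:
A5: chromatic position 9 in octave 5 → absolute = 5×12 + 9 = 69
Transpose down 11: 69 - 11 = 58
58 = 4×12 + 10 → A# in octave 4
Result = A#4


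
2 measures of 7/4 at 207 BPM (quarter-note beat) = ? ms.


Step by step:
Quarter-note beat duration = 60000 / 207 ms
Beats per measure (7/4) = 7
One measure = 7 × 60000 / 207 = 420000 / 207 ms
2 measures = 2 × 420000 / 207 = 840000 / 207
= 4058.0 ms


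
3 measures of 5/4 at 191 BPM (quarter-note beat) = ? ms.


Step by step:
Quarter-note beat duration = 60000 / 191 ms
Beats per measure (5/4) = 5
One measure = 5 × 60000 / 191 = 300000 / 191 ms
3 measures = 3 × 300000 / 191 = 900000 / 191
= 4712.0 ms


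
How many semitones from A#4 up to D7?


Working:
Absolute semitone position = octave×12 + chromatic position
A#4: 4×12 + 10 = 58
D7: 7×12 + 2 = 86
Difference = 86 - 58 = 28
= 28 semitones


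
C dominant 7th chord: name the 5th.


Let's work it out.
Dominant 7th chord = root + major 3rd + perfect 5th + minor 7th
Seventh chords stack in thirds, so the letter names are C-E-G-B
Root: C
Major 3rd above C: E
Perfect 5th above C: G
Minor 7th above C: Bb
The 5th = G


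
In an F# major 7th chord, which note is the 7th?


Let's work it out.
Major 7th chord = root + major 3rd + perfect 5th + major 7th
Seventh chords stack in thirds, so the letter names are F-A-C-E
Root: F#
Major 3rd above F#: A#
Perfect 5th above F#: C#
Major 7th above F#: E#
The 7th = E#


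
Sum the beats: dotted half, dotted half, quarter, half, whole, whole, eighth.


Step by step:
Beat values:
  dotted half = 3 beats
  dotted half = 3 beats
  quarter = 1 beat
  half = 2 beats
  whole = 4 beats
  whole = 4 beats
  eighth = 0.5 beats
Sum = 3 + 3 + 1 + 2 + 4 + 4 + 0.5
= 17.5 beats


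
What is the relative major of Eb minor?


Step by step:
The relative major shares the key signature and is a minor 3rd above the minor tonic
A minor 3rd above Eb is Gb
→ relative major of Eb minor is Gb major
= Gb major


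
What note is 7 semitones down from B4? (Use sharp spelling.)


Step by step:
B4: chromatic position 11 in octave 4 → absolute = 4×12 + 11 = 59
Transpose down 7: 59 - 7 = 52
52 = 4×12 + 4 → E in octave 4
Result = E4


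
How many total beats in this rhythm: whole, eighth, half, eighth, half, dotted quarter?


Beat values:
  whole = 4 beats
  eighth = 0.5 beats
  half = 2 beats
  eighth = 0.5 beats
  half = 2 beats
  dotted quarter = 1.5 beats
Sum = 4 + 0.5 + 2 + 0.5 + 2 + 1.5
= 10.5 beats


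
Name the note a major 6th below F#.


A 6th spans 6 letter names, so from F we land on A
A major 6th = 9 semitones below F#
Spell A at that pitch: A
= A


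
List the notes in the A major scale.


Reasoning:
Major scale pattern: W-W-H-W-W-W-H (2-2-1-2-2-2-1 semitones)
Starting from A:
  A + 2 semitones → B
  B + 2 semitones → C#
  C# + 1 semitone → D
  D + 2 semitones → E
  E + 2 semitones → F#
  F# + 2 semitones → G#
  G# + 1 semitone → A
Scale = A B C# D E F# G#


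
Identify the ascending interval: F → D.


Step by step:
Letter names: F → D spans 6 letter names → a 6th
Semitones: F → D = 9 half-steps
A 6th of 9 semitones is a major 6th
= major 6th


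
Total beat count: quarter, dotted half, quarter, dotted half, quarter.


Solution.
Beat values:
  quarter = 1 beat
  dotted half = 3 beats
  quarter = 1 beat
  dotted half = 3 beats
  quarter = 1 beat
Sum = 1 + 3 + 1 + 3 + 1
= 9 beats


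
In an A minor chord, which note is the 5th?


Let's work it out.
Minor triad = root + minor 3rd (3 semitones) + perfect 5th (7 semitones)
A triad on A stacks thirds, so the chord tones use letter names A-C-E
Root: A
Minor 3rd above A: C
Perfect 5th above A: E
The 5th = E


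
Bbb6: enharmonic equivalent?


Solution.
Enharmonic notes sound the same pitch but are spelled with different letter names
Bbb and A name the same pitch class
= A6


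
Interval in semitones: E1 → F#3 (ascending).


Let's work it out.
Absolute semitone position = octave×12 + chromatic position
E1: 1×12 + 4 = 16
F#3: 3×12 + 6 = 42
Difference = 42 - 16 = 26
= 26 semitones


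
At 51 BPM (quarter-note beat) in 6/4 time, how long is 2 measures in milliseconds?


Quarter-note beat duration = 60000 / 51 ms
Beats per measure (6/4) = 6
One measure = 6 × 60000 / 51 = 360000 / 51 ms
2 measures = 2 × 360000 / 51 = 720000 / 51
= 14117.6 ms


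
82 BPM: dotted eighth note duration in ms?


Let's work it out.
One quarter-note beat = 60000 / BPM = 60000 / 82 ms
Dotted eighth note = 3/4 × quarter note
Duration = 3/4 × 60000 / 82 = 45000 / 82
= 548.8 ms


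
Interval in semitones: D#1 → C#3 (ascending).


Solution.
Absolute semitone position = octave×12 + chromatic position
D#1: 1×12 + 3 = 15
C#3: 3×12 + 1 = 37
Difference = 37 - 15 = 22
= 22 semitones


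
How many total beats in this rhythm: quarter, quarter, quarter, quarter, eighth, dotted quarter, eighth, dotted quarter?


Working:
Beat values:
  quarter = 1 beat
  quarter = 1 beat
  quarter = 1 beat
  quarter = 1 beat
  eighth = 0.5 beats
  dotted quarter = 1.5 beats
  eighth = 0.5 beats
  dotted quarter = 1.5 beats
Sum = 1 + 1 + 1 + 1 + 0.5 + 1.5 + 0.5 + 1.5
= 8 beats


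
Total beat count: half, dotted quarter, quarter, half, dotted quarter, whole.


Step by step:
Beat values:
  half = 2 beats
  dotted quarter = 1.5 beats
  quarter = 1 beat
  half = 2 beats
  dotted quarter = 1.5 beats
  whole = 4 beats
Sum = 2 + 1.5 + 1 + 2 + 1.5 + 4
= 12 beats


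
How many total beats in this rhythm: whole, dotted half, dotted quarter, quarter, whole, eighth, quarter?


Step by step:
Beat values:
  whole = 4 beats
  dotted half = 3 beats
  dotted quarter = 1.5 beats
  quarter = 1 beat
  whole = 4 beats
  eighth = 0.5 beats
  quarter = 1 beat
Sum = 4 + 3 + 1.5 + 1 + 4 + 0.5 + 1
= 15 beats


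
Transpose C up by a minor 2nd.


minor 2nd: 2 letter names, 1 semitones
Letter: C + 1 → D
Pitch: C + 1 semitones, spelled as a D → Db
= Db


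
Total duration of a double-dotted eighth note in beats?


Base eighth note = 1/2 beats
Dot 1 adds half the previous value: +1/4
Dot 2 adds half the previous value: +1/8
One double-dotted eighth = 1/2 + 1/4 + 1/8 = 7/8
= 7/8 beats


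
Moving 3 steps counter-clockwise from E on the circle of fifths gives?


Each counter-clockwise step moves down a perfect 5th (= up a perfect 4th)
From E: E → A → D → G
= G


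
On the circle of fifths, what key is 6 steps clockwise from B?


Step by step:
Each clockwise step on the circle of fifths moves up a perfect 5th
From B: B → F#/Gb → Db → Ab → Eb → Bb → F
= F


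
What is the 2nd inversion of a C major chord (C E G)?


Reasoning:
Root position: C E G
2nd inversion: move root and 3rd up an octave
Bass note: G
Notes (bottom to top) = G C E


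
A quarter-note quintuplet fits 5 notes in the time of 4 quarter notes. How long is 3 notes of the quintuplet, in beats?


Quintuplet: 5 notes occupy the space of 4 quarter notes
Space = 4 × 1 = 4 beats
Each quintuplet note = 4 / 5 = 4/5 beats
3 notes = 3 × 4/5 = 12/5
= 12/5 beats


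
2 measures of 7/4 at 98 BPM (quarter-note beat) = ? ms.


Let's work it out.
Quarter-note beat duration = 60000 / 98 ms
Beats per measure (7/4) = 7
One measure = 7 × 60000 / 98 = 420000 / 98 ms
2 measures = 2 × 420000 / 98 = 840000 / 98
= 8571.4 ms


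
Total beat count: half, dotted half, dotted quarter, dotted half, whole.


Reasoning:
Beat values:
  half = 2 beats
  dotted half = 3 beats
  dotted quarter = 1.5 beats
  dotted half = 3 beats
  whole = 4 beats
Sum = 2 + 3 + 1.5 + 3 + 4
= 13.5 beats


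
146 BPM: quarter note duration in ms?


Reasoning:
One quarter-note beat = 60000 / BPM = 60000 / 146 ms
Duration = 60000 / 146
= 411.0 ms


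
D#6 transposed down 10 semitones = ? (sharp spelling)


D#6: chromatic position 3 in octave 6 → absolute = 6×12 + 3 = 75
Transpose down 10: 75 - 10 = 65
65 = 5×12 + 5 → F in octave 5
Result = F5


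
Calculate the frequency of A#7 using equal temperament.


Step by step:
f = 440 × 2^(n/12) where n = semitones from A4
A#7: 37 semitones from A4
f = 440 × 2^(37/12)
f = 3729.31 Hz


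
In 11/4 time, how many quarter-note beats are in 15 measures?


Step by step:
Time signature 11/4: the bottom number 4 means the quarter note gets one count
The top number 11 means 11 quarter-note beats per measure
Total = 11 × 15 measures
= 165 quarter-note beats


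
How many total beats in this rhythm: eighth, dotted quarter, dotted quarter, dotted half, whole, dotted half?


Beat values:
  eighth = 0.5 beats
  dotted quarter = 1.5 beats
  dotted quarter = 1.5 beats
  dotted half = 3 beats
  whole = 4 beats
  dotted half = 3 beats
Sum = 0.5 + 1.5 + 1.5 + 3 + 4 + 3
= 13.5 beats


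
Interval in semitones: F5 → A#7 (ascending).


Reasoning:
Absolute semitone position = octave×12 + chromatic position
F5: 5×12 + 5 = 65
A#7: 7×12 + 10 = 94
Difference = 94 - 65 = 29
= 29 semitones


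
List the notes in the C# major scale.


Let's work it out.
Major scale pattern: W-W-H-W-W-W-H (2-2-1-2-2-2-1 semitones)
Starting from C#:
  C# + 2 semitones → D#
  D# + 2 semitones → E#
  E# + 1 semitone → F#
  F# + 2 semitones → G#
  G# + 2 semitones → A#
  A# + 2 semitones → B#
  B# + 1 semitone → C#
Scale = C# D# E# F# G# A# B#


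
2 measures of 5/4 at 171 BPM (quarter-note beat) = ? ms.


Let's work it out.
Quarter-note beat duration = 60000 / 171 ms
Beats per measure (5/4) = 5
One measure = 5 × 60000 / 171 = 300000 / 171 ms
2 measures = 2 × 300000 / 171 = 600000 / 171
= 3508.8 ms


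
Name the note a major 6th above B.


A 6th spans 6 letter names, so from B we land on G
A major 6th = 9 semitones above B
Spell G at that pitch: G#
= G#


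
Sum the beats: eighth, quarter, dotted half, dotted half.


Let's work it out.
Beat values:
  eighth = 0.5 beats
  quarter = 1 beat
  dotted half = 3 beats
  dotted half = 3 beats
Sum = 0.5 + 1 + 3 + 3
= 7.5 beats


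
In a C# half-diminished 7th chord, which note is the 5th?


Step by step:
Half-diminished 7th chord = root + minor 3rd + diminished 5th + minor 7th
Seventh chords stack in thirds, so the letter names are C-E-G-B
Root: C#
Minor 3rd above C#: E
Diminished 5th above C#: G
Minor 7th above C#: B
The 5th = G


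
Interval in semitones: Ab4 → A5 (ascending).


Reasoning:
Absolute semitone position = octave×12 + chromatic position
Ab4: 4×12 + 8 = 56
A5: 5×12 + 9 = 69
Difference = 69 - 56 = 13
= 13 semitones


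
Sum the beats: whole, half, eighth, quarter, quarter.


Beat values:
  whole = 4 beats
  half = 2 beats
  eighth = 0.5 beats
  quarter = 1 beat
  quarter = 1 beat
Sum = 4 + 2 + 0.5 + 1 + 1
= 8.5 beats


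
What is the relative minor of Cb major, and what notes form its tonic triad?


Working:
The relative minor shares the major's key signature and starts on its 6th degree
6th degree = a major 6th above the tonic; a major 6th above Cb is Ab
→ relative minor of Cb major is Ab minor
Tonic triad of Ab minor = root + minor 3rd + perfect 5th = Ab Cb Eb
= Ab minor; triad = Ab Cb Eb


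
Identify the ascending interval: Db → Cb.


Let's work it out.
Letter names: D → C spans 7 letter names → a 7th
Semitones: Db → Cb = 10 half-steps
A 7th of 10 semitones is a minor 7th
= minor 7th


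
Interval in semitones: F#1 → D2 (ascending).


Reasoning:
Absolute semitone position = octave×12 + chromatic position
F#1: 1×12 + 6 = 18
D2: 2×12 + 2 = 26
Difference = 26 - 18 = 8
= 8 semitones


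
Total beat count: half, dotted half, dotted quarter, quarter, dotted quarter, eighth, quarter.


Beat values:
  half = 2 beats
  dotted half = 3 beats
  dotted quarter = 1.5 beats
  quarter = 1 beat
  dotted quarter = 1.5 beats
  eighth = 0.5 beats
  quarter = 1 beat
Sum = 2 + 3 + 1.5 + 1 + 1.5 + 0.5 + 1
= 10.5 beats


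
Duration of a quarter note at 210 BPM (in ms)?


One quarter-note beat = 60000 / BPM = 60000 / 210 ms
Duration = 60000 / 210
= 285.7 ms


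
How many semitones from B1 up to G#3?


Absolute semitone position = octave×12 + chromatic position
B1: 1×12 + 11 = 23
G#3: 3×12 + 8 = 44
Difference = 44 - 23 = 21
= 21 semitones


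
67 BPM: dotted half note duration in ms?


Solution.
One quarter-note beat = 60000 / BPM = 60000 / 67 ms
Dotted half note = 3 × quarter note
Duration = 3 × 60000 / 67 = 180000 / 67
= 2686.6 ms


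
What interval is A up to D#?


Step by step:
Letter names: A → D spans 4 letter names → a 4th
Semitones: A → D# = 6 half-steps
A 4th of 6 semitones is an augmented 4th
= augmented 4th


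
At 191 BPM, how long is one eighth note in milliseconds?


One quarter-note beat = 60000 / BPM = 60000 / 191 ms
Eighth note = 1/2 × quarter note
Duration = 1/2 × 60000 / 191 = 30000 / 191
= 157.1 ms


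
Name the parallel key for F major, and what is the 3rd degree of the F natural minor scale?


Parallel keys share the same tonic but differ in mode
F major → parallel is F minor
F natural minor scale: F G Ab Bb C Db Eb
= F minor; 3rd degree = Ab


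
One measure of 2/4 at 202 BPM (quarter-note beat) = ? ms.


Solution.
Quarter-note beat duration = 60000 / 202 ms
Beats per measure (2/4) = 2
One measure = 2 × 60000 / 202 = 120000 / 202 ms
= 594.1 ms


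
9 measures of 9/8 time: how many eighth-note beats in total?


Time signature 9/8: the bottom number 8 means the eighth note gets one count
The top number 9 means 9 eighth-note beats per measure
Total = 9 × 9 measures
= 81 eighth-note beats


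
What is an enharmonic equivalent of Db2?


Reasoning:
Enharmonic notes sound the same pitch but are spelled with different letter names
Db and C# name the same pitch class
= C#2


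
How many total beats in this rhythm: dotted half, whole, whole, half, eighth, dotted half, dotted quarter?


Beat values:
  dotted half = 3 beats
  whole = 4 beats
  whole = 4 beats
  half = 2 beats
  eighth = 0.5 beats
  dotted half = 3 beats
  dotted quarter = 1.5 beats
Sum = 3 + 4 + 4 + 2 + 0.5 + 3 + 1.5
= 18 beats


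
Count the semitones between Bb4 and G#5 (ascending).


Let's work it out.
Absolute semitone position = octave×12 + chromatic position
Bb4: 4×12 + 10 = 58
G#5: 5×12 + 8 = 68
Difference = 68 - 58 = 10
= 10 semitones


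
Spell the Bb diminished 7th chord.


Diminished 7th chord = root + minor 3rd + diminished 5th + diminished 7th
Seventh chords stack in thirds, so the letter names are B-D-F-A
Root: Bb
Minor 3rd above Bb: Db
Diminished 5th above Bb: Fb
Diminished 7th above Bb: Abb
Chord = Bb Db Fb Abb


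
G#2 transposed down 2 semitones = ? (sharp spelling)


Let's work it out.
G#2: chromatic position 8 in octave 2 → absolute = 2×12 + 8 = 32
Transpose down 2: 32 - 2 = 30
30 = 2×12 + 6 → F# in octave 2
Result = F#2


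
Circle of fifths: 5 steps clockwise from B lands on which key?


Let's work it out.
Each clockwise step on the circle of fifths moves up a perfect 5th
From B: B → F#/Gb → Db → Ab → Eb → Bb
= Bb


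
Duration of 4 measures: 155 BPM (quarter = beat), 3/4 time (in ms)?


Quarter-note beat duration = 60000 / 155 ms
Beats per measure (3/4) = 3
One measure = 3 × 60000 / 155 = 180000 / 155 ms
4 measures = 4 × 180000 / 155 = 720000 / 155
= 4645.2 ms


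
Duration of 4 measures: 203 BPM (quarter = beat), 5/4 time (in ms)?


Quarter-note beat duration = 60000 / 203 ms
Beats per measure (5/4) = 5
One measure = 5 × 60000 / 203 = 300000 / 203 ms
4 measures = 4 × 300000 / 203 = 1200000 / 203
= 5911.3 ms


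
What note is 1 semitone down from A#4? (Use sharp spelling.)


Solution.
A#4: chromatic position 10 in octave 4 → absolute = 4×12 + 10 = 58
Transpose down 1: 58 - 1 = 57
57 = 4×12 + 9 → A in octave 4
Result = A4


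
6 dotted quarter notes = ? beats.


Base quarter note = 1 beat
Dot 1 adds half the previous value: +1/2
One dotted quarter = 1 + 1/2 = 3/2
6 of them = 6 × 3/2 = 9
= 9 beats


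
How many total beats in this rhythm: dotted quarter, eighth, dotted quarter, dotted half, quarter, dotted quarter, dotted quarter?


Let's work it out.
Beat values:
  dotted quarter = 1.5 beats
  eighth = 0.5 beats
  dotted quarter = 1.5 beats
  dotted half = 3 beats
  quarter = 1 beat
  dotted quarter = 1.5 beats
  dotted quarter = 1.5 beats
Sum = 1.5 + 0.5 + 1.5 + 3 + 1 + 1.5 + 1.5
= 10.5 beats


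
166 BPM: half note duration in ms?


One quarter-note beat = 60000 / BPM = 60000 / 166 ms
Half note = 2 × quarter note
Duration = 2 × 60000 / 166 = 120000 / 166
= 722.9 ms


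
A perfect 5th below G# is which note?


Let's work it out.
A 5th spans 5 letter names, so from G we land on C
A perfect 5th = 7 semitones below G#
Spell C at that pitch: C#
= C#


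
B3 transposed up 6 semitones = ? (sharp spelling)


B3: chromatic position 11 in octave 3 → absolute = 3×12 + 11 = 47
Transpose up 6: 47 + 6 = 53
53 = 4×12 + 5 → F in octave 4
Result = F4


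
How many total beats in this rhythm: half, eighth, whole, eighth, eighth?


Step by step:
Beat values:
  half = 2 beats
  eighth = 0.5 beats
  whole = 4 beats
  eighth = 0.5 beats
  eighth = 0.5 beats
Sum = 2 + 0.5 + 4 + 0.5 + 0.5
= 7.5 beats


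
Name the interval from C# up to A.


Step by step:
Letter names: C → A spans 6 letter names → a 6th
Semitones: C# → A = 8 half-steps
A 6th of 8 semitones is a minor 6th
= minor 6th


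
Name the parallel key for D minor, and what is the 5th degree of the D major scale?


Parallel keys share the same tonic but differ in mode
D minor → parallel is D major
D major scale: D E F# G A B C#
= D major; 5th degree = A


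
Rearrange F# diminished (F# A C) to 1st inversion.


Working:
Root position: F# A C
1st inversion: move root up an octave
Bass note: A
Notes (bottom to top) = A C F#


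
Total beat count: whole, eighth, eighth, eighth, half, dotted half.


Beat values:
  whole = 4 beats
  eighth = 0.5 beats
  eighth = 0.5 beats
  eighth = 0.5 beats
  half = 2 beats
  dotted half = 3 beats
Sum = 4 + 0.5 + 0.5 + 0.5 + 2 + 3
= 10.5 beats


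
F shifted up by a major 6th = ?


Reasoning:
major 6th: 6 letter names, 9 semitones
Letter: F + 5 → D
Pitch: F + 9 semitones, spelled as a D → D
= D


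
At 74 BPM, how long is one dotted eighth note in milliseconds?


Step by step:
One quarter-note beat = 60000 / BPM = 60000 / 74 ms
Dotted eighth note = 3/4 × quarter note
Duration = 3/4 × 60000 / 74 = 45000 / 74
= 608.1 ms


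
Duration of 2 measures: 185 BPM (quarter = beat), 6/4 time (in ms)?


Let's work it out.
Quarter-note beat duration = 60000 / 185 ms
Beats per measure (6/4) = 6
One measure = 6 × 60000 / 185 = 360000 / 185 ms
2 measures = 2 × 360000 / 185 = 720000 / 185
= 3891.9 ms


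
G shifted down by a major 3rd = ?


Let's work it out.
major 3rd: 3 letter names, 4 semitones
Letter: G - 2 → E
Pitch: G - 4 semitones, spelled as an E → Eb
= Eb


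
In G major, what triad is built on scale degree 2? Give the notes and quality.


G major scale: G A B C D E F#
Diatonic triad on degree 2 stacks scale notes 2, 4, 6: A C E
A→C = 3 semitones; A→E = 7 semitones → minor triad
= A C E (minor)


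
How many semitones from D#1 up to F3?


Reasoning:
Absolute semitone position = octave×12 + chromatic position
D#1: 1×12 + 3 = 15
F3: 3×12 + 5 = 41
Difference = 41 - 15 = 26
= 26 semitones


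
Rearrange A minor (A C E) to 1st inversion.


Working:
Root position: A C E
1st inversion: move root up an octave
Bass note: C
Notes (bottom to top) = C E A


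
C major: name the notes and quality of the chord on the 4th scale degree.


Let's work it out.
C major scale: C D E F G A B
Diatonic triad on degree 4 stacks scale notes 4, 6, 1: F A C
F→A = 4 semitones; F→C = 7 semitones → major triad
= F A C (major)


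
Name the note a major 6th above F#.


Solution.
A 6th spans 6 letter names, so from F we land on D
A major 6th = 9 semitones above F#
Spell D at that pitch: D#
= D#


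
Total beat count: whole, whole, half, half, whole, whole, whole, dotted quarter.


Beat values:
  whole = 4 beats
  whole = 4 beats
  half = 2 beats
  half = 2 beats
  whole = 4 beats
  whole = 4 beats
  whole = 4 beats
  dotted quarter = 1.5 beats
Sum = 4 + 4 + 2 + 2 + 4 + 4 + 4 + 1.5
= 25.5 beats


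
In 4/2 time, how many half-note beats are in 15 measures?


Time signature 4/2: the bottom number 2 means the half note gets one count
The top number 4 means 4 half-note beats per measure
Total = 4 × 15 measures
= 60 half-note beats


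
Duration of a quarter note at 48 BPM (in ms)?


Step by step:
One quarter-note beat = 60000 / BPM = 60000 / 48 ms
Duration = 60000 / 48
= 1250.0 ms


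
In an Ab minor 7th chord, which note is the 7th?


Solution.
Minor 7th chord = root + minor 3rd + perfect 5th + minor 7th
Seventh chords stack in thirds, so the letter names are A-C-E-G
Root: Ab
Minor 3rd above Ab: Cb
Perfect 5th above Ab: Eb
Minor 7th above Ab: Gb
The 7th = Gb


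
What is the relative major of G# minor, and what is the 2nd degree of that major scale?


Reasoning:
The relative major shares the key signature and is a minor 3rd above the minor tonic
A minor 3rd above G# is B
→ relative major of G# minor is B major
B major scale: B C# D# E F# G# A#
= B major; 2nd degree = C#


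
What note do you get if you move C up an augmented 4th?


augmented 4th: 4 letter names, 6 semitones
Letter: C + 3 → F
Pitch: C + 6 semitones, spelled as an F → F#
= F#


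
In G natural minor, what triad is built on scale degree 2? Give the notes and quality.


Working:
G natural minor scale: G A Bb C D Eb F
Diatonic triad on degree 2 stacks scale notes 2, 4, 6: A C Eb
A→C = 3 semitones; A→Eb = 6 semitones → diminished triad
= A C Eb (diminished)


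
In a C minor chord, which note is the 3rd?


Solution.
Minor triad = root + minor 3rd (3 semitones) + perfect 5th (7 semitones)
A triad on C stacks thirds, so the chord tones use letter names C-E-G
Root: C
Minor 3rd above C: Eb
Perfect 5th above C: G
The 3rd = Eb


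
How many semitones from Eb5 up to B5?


Solution.
Absolute semitone position = octave×12 + chromatic position
Eb5: 5×12 + 3 = 63
B5: 5×12 + 11 = 71
Difference = 71 - 63 = 8
= 8 semitones


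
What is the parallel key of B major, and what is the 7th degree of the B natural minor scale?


Parallel keys share the same tonic but differ in mode
B major → parallel is B minor
B natural minor scale: B C# D E F# G A
= B minor; 7th degree = A


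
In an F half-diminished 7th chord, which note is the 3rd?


Reasoning:
Half-diminished 7th chord = root + minor 3rd + diminished 5th + minor 7th
Seventh chords stack in thirds, so the letter names are F-A-C-E
Root: F
Minor 3rd above F: Ab
Diminished 5th above F: Cb
Minor 7th above F: Eb
The 3rd = Ab


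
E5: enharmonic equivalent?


Solution.
Enharmonic notes sound the same pitch but are spelled with different letter names
E and D## name the same pitch class
= D##5


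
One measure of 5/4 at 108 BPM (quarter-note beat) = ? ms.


Quarter-note beat duration = 60000 / 108 ms
Beats per measure (5/4) = 5
One measure = 5 × 60000 / 108 = 300000 / 108 ms
= 2777.8 ms


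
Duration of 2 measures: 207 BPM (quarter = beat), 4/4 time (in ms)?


Quarter-note beat duration = 60000 / 207 ms
Beats per measure (4/4) = 4
One measure = 4 × 60000 / 207 = 240000 / 207 ms
2 measures = 2 × 240000 / 207 = 480000 / 207
= 2318.8 ms


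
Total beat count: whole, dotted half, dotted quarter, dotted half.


Step by step:
Beat values:
  whole = 4 beats
  dotted half = 3 beats
  dotted quarter = 1.5 beats
  dotted half = 3 beats
Sum = 4 + 3 + 1.5 + 3
= 11.5 beats


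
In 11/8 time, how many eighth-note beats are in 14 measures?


Step by step:
Time signature 11/8: the bottom number 8 means the eighth note gets one count
The top number 11 means 11 eighth-note beats per measure
Total = 11 × 14 measures
= 154 eighth-note beats


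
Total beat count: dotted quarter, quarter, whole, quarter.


Reasoning:
Beat values:
  dotted quarter = 1.5 beats
  quarter = 1 beat
  whole = 4 beats
  quarter = 1 beat
Sum = 1.5 + 1 + 4 + 1
= 7.5 beats


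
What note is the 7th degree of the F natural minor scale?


Step by step:
Natural minor scale pattern: W-H-W-W-H-W-W (2-1-2-2-1-2-2 semitones)
Starting from F:
  F + 2 semitones → G
  G + 1 semitone → Ab
  Ab + 2 semitones → Bb
  Bb + 2 semitones → C
  C + 1 semitone → Db
  Db + 2 semitones → Eb
  Eb + 2 semitones → F
Scale: F G Ab Bb C Db Eb
Degree 7 = Eb


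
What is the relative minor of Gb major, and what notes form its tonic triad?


Step by step:
The relative minor shares the major's key signature and starts on its 6th degree
6th degree = a major 6th above the tonic; a major 6th above Gb is Eb
→ relative minor of Gb major is Eb minor
Tonic triad of Eb minor = root + minor 3rd + perfect 5th = Eb Gb Bb
= Eb minor; triad = Eb Gb Bb


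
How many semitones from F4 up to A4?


Step by step:
Absolute semitone position = octave×12 + chromatic position
F4: 4×12 + 5 = 53
A4: 4×12 + 9 = 57
Difference = 57 - 53 = 4
= 4 semitones


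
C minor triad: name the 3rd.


Reasoning:
Minor triad = root + minor 3rd (3 semitones) + perfect 5th (7 semitones)
A triad on C stacks thirds, so the chord tones use letter names C-E-G
Root: C
Minor 3rd above C: Eb
Perfect 5th above C: G
The 3rd = Eb


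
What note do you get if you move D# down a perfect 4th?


perfect 4th: 4 letter names, 5 semitones
Letter: D - 3 → A
Pitch: D# - 5 semitones, spelled as an A → A#
= A#


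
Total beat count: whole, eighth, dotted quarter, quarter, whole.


Reasoning:
Beat values:
  whole = 4 beats
  eighth = 0.5 beats
  dotted quarter = 1.5 beats
  quarter = 1 beat
  whole = 4 beats
Sum = 4 + 0.5 + 1.5 + 1 + 4
= 11 beats


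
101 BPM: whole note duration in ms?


One quarter-note beat = 60000 / BPM = 60000 / 101 ms
Whole note = 4 × quarter note
Duration = 4 × 60000 / 101 = 240000 / 101
= 2376.2 ms


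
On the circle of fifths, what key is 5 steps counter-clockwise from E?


Step by step:
Each counter-clockwise step moves down a perfect 5th (= up a perfect 4th)
From E: E → A → D → G → C → F
= F


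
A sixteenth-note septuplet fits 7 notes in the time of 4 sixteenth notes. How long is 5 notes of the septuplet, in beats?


Septuplet: 7 notes occupy the space of 4 sixteenth notes
Space = 4 × 1/4 = 1 beat
Each septuplet note = 1 / 7 = 1/7 beats
5 notes = 5 × 1/7 = 5/7
= 5/7 beats


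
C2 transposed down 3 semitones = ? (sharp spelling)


Step by step:
C2: chromatic position 0 in octave 2 → absolute = 2×12 + 0 = 24
Transpose down 3: 24 - 3 = 21
21 = 1×12 + 9 → A in octave 1
Result = A1


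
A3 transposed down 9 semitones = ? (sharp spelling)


Solution.
A3: chromatic position 9 in octave 3 → absolute = 3×12 + 9 = 45
Transpose down 9: 45 - 9 = 36
36 = 3×12 + 0 → C in octave 3
Result = C3


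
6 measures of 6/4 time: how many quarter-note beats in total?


Solution.
Time signature 6/4: the bottom number 4 means the quarter note gets one count
The top number 6 means 6 quarter-note beats per measure
Total = 6 × 6 measures
= 36 quarter-note beats


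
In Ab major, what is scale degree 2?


Let's work it out.
Major scale pattern: W-W-H-W-W-W-H (2-2-1-2-2-2-1 semitones)
Starting from Ab:
  Ab + 2 semitones → Bb
  Bb + 2 semitones → C
  C + 1 semitone → Db
  Db + 2 semitones → Eb
  Eb + 2 semitones → F
  F + 2 semitones → G
  G + 1 semitone → Ab
Scale: Ab Bb C Db Eb F G
Degree 2 = Bb


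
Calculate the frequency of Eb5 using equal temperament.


Reasoning:
f = 440 × 2^(n/12) where n = semitones from A4
Eb5: 6 semitones from A4
f = 440 × 2^(6/12)
f = 622.25 Hz


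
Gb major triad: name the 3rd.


Major triad = root + major 3rd (4 semitones) + perfect 5th (7 semitones)
A triad on Gb stacks thirds, so the chord tones use letter names G-B-D
Root: Gb
Major 3rd above Gb: Bb
Perfect 5th above Gb: Db
The 3rd = Bb


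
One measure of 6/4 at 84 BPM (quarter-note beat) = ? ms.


Quarter-note beat duration = 60000 / 84 ms
Beats per measure (6/4) = 6
One measure = 6 × 60000 / 84 = 360000 / 84 ms
= 4285.7 ms


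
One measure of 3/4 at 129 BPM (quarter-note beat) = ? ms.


Step by step:
Quarter-note beat duration = 60000 / 129 ms
Beats per measure (3/4) = 3
One measure = 3 × 60000 / 129 = 180000 / 129 ms
= 1395.3 ms
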